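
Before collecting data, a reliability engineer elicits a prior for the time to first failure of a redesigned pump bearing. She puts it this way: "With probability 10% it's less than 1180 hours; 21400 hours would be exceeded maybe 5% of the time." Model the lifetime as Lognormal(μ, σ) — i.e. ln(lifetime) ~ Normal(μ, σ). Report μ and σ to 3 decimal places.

If T ~ Lognormal(μ,σ) then ln T ~ Normal(μ,σ), so the p-quantile of ln T is μ + z_p·σ.
ln(1180) = 7.073 and ln(21400) = 9.971; z_{0.1} = -1.282, z_{0.95} = 1.645.
σ = (9.971 − 7.073)/(1.645 − (-1.282)) = 0.990.
μ = 7.073 − (-1.282)·0.990 = 8.342.

μ ≈ 8.342, σ ≈ 0.990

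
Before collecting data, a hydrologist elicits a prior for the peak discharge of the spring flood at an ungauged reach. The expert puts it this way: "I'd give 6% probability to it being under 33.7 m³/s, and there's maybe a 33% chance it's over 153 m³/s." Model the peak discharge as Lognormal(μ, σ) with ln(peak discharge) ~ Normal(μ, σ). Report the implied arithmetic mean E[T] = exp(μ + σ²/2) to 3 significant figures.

If T ~ Lognormal(μ,σ) then ln T ~ Normal(μ,σ), so the p-quantile of ln T is μ + z_p·σ.
ln(33.7) = 3.517 and ln(153) = 5.03; z_{0.06} = -1.555, z_{0.67} = 0.4399.
σ = (5.03 − 3.517)/(0.4399 − (-1.555)) = 0.758.
μ = 3.517 − (-1.555)·0.758 = 4.697.
E[T] = exp(μ + σ²/2) = exp(4.697 + 0.2876) = 146 m³/s.

E[T] ≈ 146 m³/s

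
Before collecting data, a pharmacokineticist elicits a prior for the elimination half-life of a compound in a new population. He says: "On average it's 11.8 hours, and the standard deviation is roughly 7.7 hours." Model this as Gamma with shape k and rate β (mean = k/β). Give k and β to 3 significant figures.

k ≈ 2.35, β ≈ 0.199

For Gamma(k, rate β): mean = k/β, variance = k/β², so CV = 1/√k.
CV = SD/mean = 7.7/11.8 = 0.6525, hence k = 1/CV² = 2.35.
Then β = k/mean = 2.35/11.8 = 0.199.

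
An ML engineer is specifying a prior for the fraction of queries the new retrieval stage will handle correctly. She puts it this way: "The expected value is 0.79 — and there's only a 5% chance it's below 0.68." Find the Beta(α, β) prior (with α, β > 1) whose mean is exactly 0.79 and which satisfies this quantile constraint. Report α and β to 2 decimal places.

α ≈ 32.99, β ≈ 8.77

With mean 0.79 fixed, write α = 0.79s, β = 0.21s where s = α+β.
Need P(θ < 0.68) = 0.05 under Beta(0.79s, 0.21s). Normal approximation: (q−m)/√(m(1−m)/s) ≈ z_{0.05} = -1.64, so s ≈ 0.79·0.21·(-1.64)²/(0.68−0.79)² = 37.1.
At s = 37.1: P(θ<0.68) ≈ 0.060. Adjusting to match 0.05 gives s ≈ 41.75.
So α = 0.79·41.75 ≈ 32.99, β = 0.21·41.75 ≈ 8.77.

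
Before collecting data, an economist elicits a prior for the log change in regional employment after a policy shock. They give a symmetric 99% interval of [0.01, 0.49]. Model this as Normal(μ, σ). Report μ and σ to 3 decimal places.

μ = 0.250, σ = 0.093

A symmetric 99% interval runs μ ± z·σ with z = 2.576.
Half-width = 0.24, so σ = 0.24/2.576 = 0.093.
μ is the interval midpoint, 0.250.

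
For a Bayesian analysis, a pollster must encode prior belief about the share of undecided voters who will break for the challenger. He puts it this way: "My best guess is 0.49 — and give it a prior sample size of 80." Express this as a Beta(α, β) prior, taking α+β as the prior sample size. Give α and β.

Under the effective-sample-size interpretation, Beta(α, β) has prior mean α/(α+β) and prior sample size α+β.
So α+β = 80 and α/(α+β) = 0.49, giving α = 0.49·80 = 39.2 and β = 80 − 39.2 = 40.8.

α = 39.2, β = 40.8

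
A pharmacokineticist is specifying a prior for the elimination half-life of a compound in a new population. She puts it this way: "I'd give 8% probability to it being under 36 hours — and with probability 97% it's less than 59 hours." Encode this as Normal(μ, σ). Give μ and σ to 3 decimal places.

The p-quantile of Normal(μ,σ) is μ + z_p·σ, with z_{0.08} = -1.405 and z_{0.97} = 1.881.
Eliminate σ: μ = (z₂·x₁ − z₁·x₂)/(z₂ − z₁) = (1.881·36 − (-1.405)·59)/3.286 = 45.835.
Then σ = (x₂ − x₁)/(z₂ − z₁) = (59 − 36)/3.286 = 7.000.

μ = 45.835, σ = 7.000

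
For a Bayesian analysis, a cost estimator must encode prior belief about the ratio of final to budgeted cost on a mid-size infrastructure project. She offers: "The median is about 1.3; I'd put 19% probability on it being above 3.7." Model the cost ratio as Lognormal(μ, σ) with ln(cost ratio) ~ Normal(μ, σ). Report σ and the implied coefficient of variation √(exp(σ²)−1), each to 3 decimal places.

If T ~ Lognormal(μ,σ) then ln T ~ Normal(μ,σ), so the p-quantile of ln T is μ + z_p·σ.
ln(1.3) = 0.2624 and ln(3.7) = 1.308; z_{0.5} = 0, z_{0.81} = 0.8779.
σ = (1.308 − 0.2624)/(0.8779 − (0)) = 1.191.
μ = 0.2624 − (0)·1.191 = 0.262.
CV = √(exp(σ²)−1) = √(exp(1.4196)−1) = 1.771.

σ ≈ 1.191, CV ≈ 1.771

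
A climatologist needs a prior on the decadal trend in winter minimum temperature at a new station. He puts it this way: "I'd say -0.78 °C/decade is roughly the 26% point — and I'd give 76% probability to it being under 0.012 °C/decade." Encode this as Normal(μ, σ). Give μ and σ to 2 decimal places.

μ = -0.40, σ = 0.59

For Normal(μ,σ), the p-quantile is μ + z_p·σ. Here z_{0.26} = -0.6433, z_{0.76} = 0.7063.
So -0.78 = μ − 0.6433σ and 0.012 = μ + 0.7063σ.
Subtracting: σ = (0.012 − -0.78)/(0.7063 − (-0.6433)) = 0.59.
Then μ = -0.78 − (-0.6433)·0.59 = -0.40.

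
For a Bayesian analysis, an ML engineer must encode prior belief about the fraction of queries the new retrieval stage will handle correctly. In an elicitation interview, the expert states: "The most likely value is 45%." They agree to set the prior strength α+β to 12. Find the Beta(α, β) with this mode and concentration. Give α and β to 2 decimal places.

For α,β > 1 the Beta mode is (α−1)/(α+β−2). With α+β = 12, the mode is (α−1)/10.
Set (α−1)/10 = 0.45 → α = 1 + 0.45·10 = 5.50.
β = 12 − α = 6.50.

α = 5.50, β = 6.50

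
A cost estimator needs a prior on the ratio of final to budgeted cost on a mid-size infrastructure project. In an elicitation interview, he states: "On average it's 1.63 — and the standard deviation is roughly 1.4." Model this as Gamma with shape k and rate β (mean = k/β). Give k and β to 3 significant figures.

k ≈ 1.36, β ≈ 0.832

For Gamma(k, rate β): mean = k/β, variance = k/β², so CV = 1/√k.
CV = SD/mean = 1.4/1.63 = 0.8589, hence k = 1/CV² = 1.36.
Then β = k/mean = 1.36/1.63 = 0.832.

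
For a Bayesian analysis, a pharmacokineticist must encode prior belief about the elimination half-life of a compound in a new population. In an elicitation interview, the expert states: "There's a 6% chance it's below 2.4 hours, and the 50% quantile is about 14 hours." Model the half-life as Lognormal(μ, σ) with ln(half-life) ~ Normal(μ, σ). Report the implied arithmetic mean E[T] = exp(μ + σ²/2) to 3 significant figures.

E[T] ≈ 26.6 hours

If T ~ Lognormal(μ,σ) then ln T ~ Normal(μ,σ), so the p-quantile of ln T is μ + z_p·σ.
ln(2.4) = 0.8755 and ln(14) = 2.639; z_{0.06} = -1.555, z_{0.5} = 0.
σ = (2.639 − 0.8755)/(0 − (-1.555)) = 1.134.
μ = 0.8755 − (-1.555)·1.134 = 2.639.
E[T] = exp(μ + σ²/2) = exp(2.639 + 0.6433) = 26.6 hours.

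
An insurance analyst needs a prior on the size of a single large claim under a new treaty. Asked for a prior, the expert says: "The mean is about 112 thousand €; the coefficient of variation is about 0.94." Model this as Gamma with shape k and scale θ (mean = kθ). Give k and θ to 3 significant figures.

k ≈ 1.13, θ ≈ 99

For Gamma(k, scale θ): mean = kθ, variance = kθ², so CV = 1/√k.
CV = 0.94, hence k = 1/CV² = 1.13.
Then θ = mean/k = 112/1.13 = 99.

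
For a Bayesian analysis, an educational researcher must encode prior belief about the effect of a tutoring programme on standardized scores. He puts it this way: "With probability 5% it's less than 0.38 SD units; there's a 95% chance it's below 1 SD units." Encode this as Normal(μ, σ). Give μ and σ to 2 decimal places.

The p-quantile of Normal(μ,σ) is μ + z_p·σ, with z_{0.05} = -1.645 and z_{0.95} = 1.645.
Eliminate σ: μ = (z₂·x₁ − z₁·x₂)/(z₂ − z₁) = (1.645·0.38 − (-1.645)·1)/3.29 = 0.69.
Then σ = (x₂ − x₁)/(z₂ − z₁) = (1 − 0.38)/3.29 = 0.19.

μ = 0.69, σ = 0.19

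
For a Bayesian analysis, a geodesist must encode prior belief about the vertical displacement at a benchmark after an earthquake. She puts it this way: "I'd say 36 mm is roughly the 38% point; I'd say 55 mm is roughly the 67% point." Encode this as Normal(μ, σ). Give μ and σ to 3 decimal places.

For Normal(μ,σ), the p-quantile is μ + z_p·σ. Here z_{0.38} = -0.3055, z_{0.67} = 0.4399.
So 36 = μ − 0.3055σ and 55 = μ + 0.4399σ.
Subtracting: σ = (55 − 36)/(0.4399 − (-0.3055)) = 25.490.
Then μ = 36 − (-0.3055)·25.490 = 43.787.

μ = 43.787, σ = 25.490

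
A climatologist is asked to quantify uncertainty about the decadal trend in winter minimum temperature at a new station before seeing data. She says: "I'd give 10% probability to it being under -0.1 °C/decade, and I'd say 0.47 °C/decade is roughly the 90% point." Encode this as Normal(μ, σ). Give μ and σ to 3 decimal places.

μ = 0.185, σ = 0.222

For Normal(μ,σ), the p-quantile is μ + z_p·σ. Here z_{0.1} = -1.282, z_{0.9} = 1.282.
So -0.1 = μ − 1.282σ and 0.47 = μ + 1.282σ.
Subtracting: σ = (0.47 − -0.1)/(1.282 − (-1.282)) = 0.222.
Then μ = -0.1 − (-1.282)·0.222 = 0.185.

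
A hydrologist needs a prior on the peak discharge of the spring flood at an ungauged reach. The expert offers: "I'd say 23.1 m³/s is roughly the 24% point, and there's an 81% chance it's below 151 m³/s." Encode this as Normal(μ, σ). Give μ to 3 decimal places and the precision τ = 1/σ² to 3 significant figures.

μ = 80.123, τ = 0.000153

The p-quantile of Normal(μ,σ) is μ + z_p·σ, with z_{0.24} = -0.7063 and z_{0.81} = 0.8779.
Eliminate σ: μ = (z₂·x₁ − z₁·x₂)/(z₂ − z₁) = (0.8779·23.1 − (-0.7063)·151)/1.584 = 80.123.
Then σ = (x₂ − x₁)/(z₂ − z₁) = (151 − 23.1)/1.584 = 80.735.
Precision τ = 1/σ² = 1/80.73² = 0.000153.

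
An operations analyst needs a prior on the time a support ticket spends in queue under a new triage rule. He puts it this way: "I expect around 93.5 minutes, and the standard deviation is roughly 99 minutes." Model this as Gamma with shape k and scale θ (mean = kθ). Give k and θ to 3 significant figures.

k ≈ 0.892, θ ≈ 105

For Gamma(k, scale θ): mean = kθ, variance = kθ², so CV = 1/√k.
CV = SD/mean = 99/93.5 = 1.059, hence k = 1/CV² = 0.892.
Then θ = mean/k = 93.5/0.892 = 105.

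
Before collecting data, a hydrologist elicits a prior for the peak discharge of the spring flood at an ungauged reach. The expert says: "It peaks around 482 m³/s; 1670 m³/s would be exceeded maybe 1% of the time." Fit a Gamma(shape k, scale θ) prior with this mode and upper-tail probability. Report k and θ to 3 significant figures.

Gamma(k,θ) with k>1 has mode (k−1)θ, so θ = 482/(k−1).
Need P(X < 1670) = 0.99 with θ tied to k this way. Start at k = 2, θ = 482: P(X<1670) ≈ 0.860.
Too low — raise k to concentrate. Iterating converges to k ≈ 3.81.
Then θ = 482/(3.81−1) ≈ 171.

k ≈ 3.81, θ ≈ 171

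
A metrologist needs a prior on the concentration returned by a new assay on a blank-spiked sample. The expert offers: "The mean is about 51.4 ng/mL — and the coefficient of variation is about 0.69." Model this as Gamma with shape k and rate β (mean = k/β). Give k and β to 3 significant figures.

For Gamma(k, rate β): mean = k/β, variance = k/β², so CV = 1/√k.
CV = 0.69, hence k = 1/CV² = 2.1.
Then β = k/mean = 2.1/51.4 = 0.0409.

k ≈ 2.1, β ≈ 0.0409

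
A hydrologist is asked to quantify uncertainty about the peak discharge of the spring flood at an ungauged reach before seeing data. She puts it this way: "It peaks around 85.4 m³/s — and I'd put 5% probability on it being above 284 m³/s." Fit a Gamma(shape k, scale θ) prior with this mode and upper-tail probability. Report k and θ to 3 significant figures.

Gamma(k,θ) with k>1 has mode (k−1)θ, so θ = 85.4/(k−1).
Need P(X < 284) = 0.95 with θ tied to k this way. Start at k = 2, θ = 85.4: P(X<284) ≈ 0.844.
Too low — raise k to concentrate. Iterating converges to k ≈ 2.8.
Then θ = 85.4/(2.8−1) ≈ 47.3.

k ≈ 2.8, θ ≈ 47.3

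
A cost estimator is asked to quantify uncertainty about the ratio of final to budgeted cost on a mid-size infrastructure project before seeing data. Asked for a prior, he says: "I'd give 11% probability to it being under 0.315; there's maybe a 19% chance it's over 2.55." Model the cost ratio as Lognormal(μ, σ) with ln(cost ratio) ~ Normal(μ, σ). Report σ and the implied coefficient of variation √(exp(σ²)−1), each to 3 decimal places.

σ ≈ 0.994, CV ≈ 1.298

If T ~ Lognormal(μ,σ) then ln T ~ Normal(μ,σ), so the p-quantile of ln T is μ + z_p·σ.
ln(0.315) = -1.155 and ln(2.55) = 0.9361; z_{0.11} = -1.227, z_{0.81} = 0.8779.
σ = (0.9361 − -1.155)/(0.8779 − (-1.227)) = 0.994.
μ = -1.155 − (-1.227)·0.994 = 0.064.
CV = √(exp(σ²)−1) = √(exp(0.9875)−1) = 1.298.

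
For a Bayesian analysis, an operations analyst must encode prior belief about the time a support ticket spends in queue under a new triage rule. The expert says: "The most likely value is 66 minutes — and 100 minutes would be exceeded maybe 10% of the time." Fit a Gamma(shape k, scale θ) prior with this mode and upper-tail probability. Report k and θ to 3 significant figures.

Gamma(k,θ) with k>1 has mode (k−1)θ, so θ = 66/(k−1).
Need P(X < 100) = 0.9 with θ tied to k this way. Start at k = 2, θ = 66: P(X<100) ≈ 0.447.
Too low — raise k to concentrate. Iterating converges to k ≈ 11.8.
Then θ = 66/(11.8−1) ≈ 6.12.

k ≈ 11.8, θ ≈ 6.12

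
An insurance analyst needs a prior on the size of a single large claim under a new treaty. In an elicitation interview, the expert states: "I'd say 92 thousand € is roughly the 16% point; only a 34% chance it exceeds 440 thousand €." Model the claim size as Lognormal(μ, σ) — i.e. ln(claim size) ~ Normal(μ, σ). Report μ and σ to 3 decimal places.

If T ~ Lognormal(μ,σ) then ln T ~ Normal(μ,σ), so the p-quantile of ln T is μ + z_p·σ.
ln(92) = 4.522 and ln(440) = 6.087; z_{0.16} = -0.9945, z_{0.66} = 0.4125.
σ = (6.087 − 4.522)/(0.4125 − (-0.9945)) = 1.112.
μ = 4.522 − (-0.9945)·1.112 = 5.628.

μ ≈ 5.628, σ ≈ 1.112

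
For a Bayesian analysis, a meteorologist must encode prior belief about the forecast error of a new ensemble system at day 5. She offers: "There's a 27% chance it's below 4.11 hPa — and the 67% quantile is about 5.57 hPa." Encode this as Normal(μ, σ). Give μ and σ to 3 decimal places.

μ = 4.960, σ = 1.387

The p-quantile of Normal(μ,σ) is μ + z_p·σ, with z_{0.27} = -0.6128 and z_{0.67} = 0.4399.
Eliminate σ: μ = (z₂·x₁ − z₁·x₂)/(z₂ − z₁) = (0.4399·4.11 − (-0.6128)·5.57)/1.053 = 4.960.
Then σ = (x₂ − x₁)/(z₂ − z₁) = (5.57 − 4.11)/1.053 = 1.387.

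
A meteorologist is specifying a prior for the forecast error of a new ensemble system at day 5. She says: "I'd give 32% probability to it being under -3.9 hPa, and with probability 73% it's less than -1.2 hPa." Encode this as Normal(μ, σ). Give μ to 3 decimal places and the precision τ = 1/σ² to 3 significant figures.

For Normal(μ,σ), the p-quantile is μ + z_p·σ. Here z_{0.32} = -0.4677, z_{0.73} = 0.6128.
So -3.9 = μ − 0.4677σ and -1.2 = μ + 0.6128σ.
Subtracting: σ = (-1.2 − -3.9)/(0.6128 − (-0.4677)) = 2.499.
Then μ = -3.9 − (-0.4677)·2.499 = -2.731.
Precision τ = 1/σ² = 1/2.499² = 0.16.

μ = -2.731, τ = 0.16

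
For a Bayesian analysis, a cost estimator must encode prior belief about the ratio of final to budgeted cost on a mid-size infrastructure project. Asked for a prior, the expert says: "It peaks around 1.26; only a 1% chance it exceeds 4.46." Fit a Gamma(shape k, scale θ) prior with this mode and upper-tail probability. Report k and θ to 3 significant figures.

k ≈ 3.7, θ ≈ 0.466

Gamma(k,θ) with k>1 has mode (k−1)θ, so θ = 1.26/(k−1).
Need P(X < 4.46) = 0.99 with θ tied to k this way. Start at k = 2, θ = 1.26: P(X<4.46) ≈ 0.868.
Too low — raise k to concentrate. Iterating converges to k ≈ 3.7.
Then θ = 1.26/(3.7−1) ≈ 0.466.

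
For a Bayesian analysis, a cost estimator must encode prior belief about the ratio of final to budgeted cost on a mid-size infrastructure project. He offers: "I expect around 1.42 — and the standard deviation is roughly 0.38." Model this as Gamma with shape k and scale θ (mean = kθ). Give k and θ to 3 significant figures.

k ≈ 14, θ ≈ 0.102

For Gamma(k, scale θ): mean = kθ, variance = kθ², so CV = 1/√k.
CV = SD/mean = 0.38/1.42 = 0.2676, hence k = 1/CV² = 14.
Then θ = mean/k = 1.42/14 = 0.102.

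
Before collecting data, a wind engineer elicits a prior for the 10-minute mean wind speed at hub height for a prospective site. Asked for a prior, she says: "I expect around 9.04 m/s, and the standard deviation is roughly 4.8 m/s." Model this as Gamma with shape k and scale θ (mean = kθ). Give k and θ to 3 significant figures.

For Gamma(k, scale θ): mean = kθ, variance = kθ², so CV = 1/√k.
CV = SD/mean = 4.8/9.04 = 0.531, hence k = 1/CV² = 3.55.
Then θ = mean/k = 9.04/3.55 = 2.55.

k ≈ 3.55, θ ≈ 2.55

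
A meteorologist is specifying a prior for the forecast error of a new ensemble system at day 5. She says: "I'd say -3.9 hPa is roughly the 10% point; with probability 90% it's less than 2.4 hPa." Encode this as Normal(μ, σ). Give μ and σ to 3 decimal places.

For Normal(μ,σ), the p-quantile is μ + z_p·σ. Here z_{0.1} = -1.282, z_{0.9} = 1.282.
So -3.9 = μ − 1.282σ and 2.4 = μ + 1.282σ.
Subtracting: σ = (2.4 − -3.9)/(1.282 − (-1.282)) = 2.458.
Then μ = -3.9 − (-1.282)·2.458 = -0.750.

μ = -0.750, σ = 2.458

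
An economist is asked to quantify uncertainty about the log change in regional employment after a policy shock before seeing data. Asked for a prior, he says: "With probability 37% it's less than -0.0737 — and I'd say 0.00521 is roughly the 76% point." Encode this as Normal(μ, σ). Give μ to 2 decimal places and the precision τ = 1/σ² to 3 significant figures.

μ = -0.05, τ = 173

For Normal(μ,σ), the p-quantile is μ + z_p·σ. Here z_{0.37} = -0.3319, z_{0.76} = 0.7063.
So -0.0737 = μ − 0.3319σ and 0.00521 = μ + 0.7063σ.
Subtracting: σ = (0.00521 − -0.0737)/(0.7063 − (-0.3319)) = 0.08.
Then μ = -0.0737 − (-0.3319)·0.08 = -0.05.
Precision τ = 1/σ² = 1/0.07601² = 173.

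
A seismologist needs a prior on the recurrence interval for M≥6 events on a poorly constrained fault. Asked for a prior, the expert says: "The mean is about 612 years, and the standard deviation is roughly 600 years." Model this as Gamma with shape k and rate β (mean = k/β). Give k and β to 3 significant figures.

For Gamma(k, rate β): mean = k/β, variance = k/β², so CV = 1/√k.
CV = SD/mean = 600/612 = 0.9804, hence k = 1/CV² = 1.04.
Then β = k/mean = 1.04/612 = 0.0017.

k ≈ 1.04, β ≈ 0.0017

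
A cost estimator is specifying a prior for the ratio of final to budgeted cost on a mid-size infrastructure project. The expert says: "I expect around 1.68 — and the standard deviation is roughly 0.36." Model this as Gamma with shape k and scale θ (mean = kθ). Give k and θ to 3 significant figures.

k ≈ 21.8, θ ≈ 0.0771

For Gamma(k, scale θ): mean = kθ, variance = kθ², so CV = 1/√k.
CV = SD/mean = 0.36/1.68 = 0.2143, hence k = 1/CV² = 21.8.
Then θ = mean/k = 1.68/21.8 = 0.0771.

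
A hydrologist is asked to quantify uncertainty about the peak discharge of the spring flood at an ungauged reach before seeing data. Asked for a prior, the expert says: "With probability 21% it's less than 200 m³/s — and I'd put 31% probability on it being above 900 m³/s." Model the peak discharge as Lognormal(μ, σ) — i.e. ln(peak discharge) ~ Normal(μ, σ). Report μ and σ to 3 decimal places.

μ ≈ 6.230, σ ≈ 1.155

If T ~ Lognormal(μ,σ) then ln T ~ Normal(μ,σ), so the p-quantile of ln T is μ + z_p·σ.
ln(200) = 5.298 and ln(900) = 6.802; z_{0.21} = -0.8064, z_{0.69} = 0.4959.
σ = (6.802 − 5.298)/(0.4959 − (-0.8064)) = 1.155.
μ = 5.298 − (-0.8064)·1.155 = 6.230.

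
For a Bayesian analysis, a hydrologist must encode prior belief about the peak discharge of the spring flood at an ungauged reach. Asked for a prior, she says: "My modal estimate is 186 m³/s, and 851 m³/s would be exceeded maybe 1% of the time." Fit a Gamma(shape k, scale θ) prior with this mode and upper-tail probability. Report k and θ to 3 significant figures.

k ≈ 2.74, θ ≈ 107

Gamma(k,θ) with k>1 has mode (k−1)θ, so θ = 186/(k−1).
Need P(X < 851) = 0.99 with θ tied to k this way. Start at k = 2, θ = 186: P(X<851) ≈ 0.943.
Too low — raise k to concentrate. Iterating converges to k ≈ 2.74.
Then θ = 186/(2.74−1) ≈ 107.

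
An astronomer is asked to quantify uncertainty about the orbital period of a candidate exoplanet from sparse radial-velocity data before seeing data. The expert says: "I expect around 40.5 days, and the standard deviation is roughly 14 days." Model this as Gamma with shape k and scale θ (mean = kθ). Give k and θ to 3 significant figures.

k ≈ 8.37, θ ≈ 4.84

For Gamma(k, scale θ): mean = kθ, variance = kθ², so CV = 1/√k.
CV = SD/mean = 14/40.5 = 0.3457, hence k = 1/CV² = 8.37.
Then θ = mean/k = 40.5/8.37 = 4.84.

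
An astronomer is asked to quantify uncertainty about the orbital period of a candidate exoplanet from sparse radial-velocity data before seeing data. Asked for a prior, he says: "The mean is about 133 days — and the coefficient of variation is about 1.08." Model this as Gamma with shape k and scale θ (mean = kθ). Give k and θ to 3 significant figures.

For Gamma(k, scale θ): mean = kθ, variance = kθ², so CV = 1/√k.
CV = 1.08, hence k = 1/CV² = 0.857.
Then θ = mean/k = 133/0.857 = 155.

k ≈ 0.857, θ ≈ 155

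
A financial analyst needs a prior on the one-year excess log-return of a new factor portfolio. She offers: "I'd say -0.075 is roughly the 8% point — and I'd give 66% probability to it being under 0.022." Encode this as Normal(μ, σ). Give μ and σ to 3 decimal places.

μ = -0.000, σ = 0.053

For Normal(μ,σ), the p-quantile is μ + z_p·σ. Here z_{0.08} = -1.405, z_{0.66} = 0.4125.
So -0.075 = μ − 1.405σ and 0.022 = μ + 0.4125σ.
Subtracting: σ = (0.022 − -0.075)/(0.4125 − (-1.405)) = 0.053.
Then μ = -0.075 − (-1.405)·0.053 = -0.000.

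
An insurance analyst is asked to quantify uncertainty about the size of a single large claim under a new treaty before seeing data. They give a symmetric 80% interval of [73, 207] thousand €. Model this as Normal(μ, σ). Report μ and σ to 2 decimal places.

μ = 140.00, σ = 52.28

A symmetric 80% interval runs μ ± z·σ with z = 1.282.
Half-width = 67, so σ = 67/1.282 = 52.28.
μ is the interval midpoint, 140.00.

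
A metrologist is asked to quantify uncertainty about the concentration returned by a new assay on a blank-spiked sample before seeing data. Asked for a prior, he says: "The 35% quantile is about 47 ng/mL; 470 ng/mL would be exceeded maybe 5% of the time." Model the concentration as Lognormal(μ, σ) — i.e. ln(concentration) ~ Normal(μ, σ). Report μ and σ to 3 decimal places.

μ ≈ 4.287, σ ≈ 1.134

If T ~ Lognormal(μ,σ) then ln T ~ Normal(μ,σ), so the p-quantile of ln T is μ + z_p·σ.
ln(47) = 3.85 and ln(470) = 6.153; z_{0.35} = -0.3853, z_{0.95} = 1.645.
σ = (6.153 − 3.85)/(1.645 − (-0.3853)) = 1.134.
μ = 3.85 − (-0.3853)·1.134 = 4.287.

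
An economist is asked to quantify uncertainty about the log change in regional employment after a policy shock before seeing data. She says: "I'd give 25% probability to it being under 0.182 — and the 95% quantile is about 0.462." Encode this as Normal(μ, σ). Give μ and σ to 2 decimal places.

For Normal(μ,σ), the p-quantile is μ + z_p·σ. Here z_{0.25} = -0.6745, z_{0.95} = 1.645.
So 0.182 = μ − 0.6745σ and 0.462 = μ + 1.645σ.
Subtracting: σ = (0.462 − 0.182)/(1.645 − (-0.6745)) = 0.12.
Then μ = 0.182 − (-0.6745)·0.12 = 0.26.

μ = 0.26, σ = 0.12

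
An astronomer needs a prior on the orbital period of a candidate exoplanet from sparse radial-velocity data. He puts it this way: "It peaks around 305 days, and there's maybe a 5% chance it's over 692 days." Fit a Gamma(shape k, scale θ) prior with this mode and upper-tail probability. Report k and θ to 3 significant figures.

Gamma(k,θ) with k>1 has mode (k−1)θ, so θ = 305/(k−1).
Need P(X < 692) = 0.95 with θ tied to k this way. Start at k = 2, θ = 305: P(X<692) ≈ 0.662.
Too low — raise k to concentrate. Iterating converges to k ≈ 5.09.
Then θ = 305/(5.09−1) ≈ 74.6.

k ≈ 5.09, θ ≈ 74.6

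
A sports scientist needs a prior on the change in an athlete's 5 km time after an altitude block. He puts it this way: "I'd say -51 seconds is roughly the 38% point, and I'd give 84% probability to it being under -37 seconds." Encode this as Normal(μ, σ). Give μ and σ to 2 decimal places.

The p-quantile of Normal(μ,σ) is μ + z_p·σ, with z_{0.38} = -0.3055 and z_{0.84} = 0.9945.
Eliminate σ: μ = (z₂·x₁ − z₁·x₂)/(z₂ − z₁) = (0.9945·-51 − (-0.3055)·-37)/1.3 = -47.71.
Then σ = (x₂ − x₁)/(z₂ − z₁) = (-37 − -51)/1.3 = 10.77.

μ = -47.71, σ = 10.77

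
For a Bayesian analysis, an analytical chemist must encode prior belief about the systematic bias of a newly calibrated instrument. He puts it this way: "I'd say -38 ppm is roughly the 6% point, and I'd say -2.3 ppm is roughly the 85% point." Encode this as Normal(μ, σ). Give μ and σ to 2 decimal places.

μ = -16.58, σ = 13.78

The p-quantile of Normal(μ,σ) is μ + z_p·σ, with z_{0.06} = -1.555 and z_{0.85} = 1.036.
Eliminate σ: μ = (z₂·x₁ − z₁·x₂)/(z₂ − z₁) = (1.036·-38 − (-1.555)·-2.3)/2.591 = -16.58.
Then σ = (x₂ − x₁)/(z₂ − z₁) = (-2.3 − -38)/2.591 = 13.78.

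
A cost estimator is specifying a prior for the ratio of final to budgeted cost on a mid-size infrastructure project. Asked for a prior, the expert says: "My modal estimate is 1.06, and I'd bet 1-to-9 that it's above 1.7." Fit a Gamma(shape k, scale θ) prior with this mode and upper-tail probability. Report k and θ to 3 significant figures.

k ≈ 9.42, θ ≈ 0.126

Gamma(k,θ) with k>1 has mode (k−1)θ, so θ = 1.06/(k−1).
Need P(X < 1.7) = 0.9 with θ tied to k this way. Start at k = 2, θ = 1.06: P(X<1.7) ≈ 0.476.
Too low — raise k to concentrate. Iterating converges to k ≈ 9.42.
Then θ = 1.06/(9.42−1) ≈ 0.126.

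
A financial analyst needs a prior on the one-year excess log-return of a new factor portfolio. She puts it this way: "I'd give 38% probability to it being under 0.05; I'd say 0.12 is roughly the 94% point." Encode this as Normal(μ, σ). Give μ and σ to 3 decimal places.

μ = 0.061, σ = 0.038

For Normal(μ,σ), the p-quantile is μ + z_p·σ. Here z_{0.38} = -0.3055, z_{0.94} = 1.555.
So 0.05 = μ − 0.3055σ and 0.12 = μ + 1.555σ.
Subtracting: σ = (0.12 − 0.05)/(1.555 − (-0.3055)) = 0.038.
Then μ = 0.05 − (-0.3055)·0.038 = 0.061.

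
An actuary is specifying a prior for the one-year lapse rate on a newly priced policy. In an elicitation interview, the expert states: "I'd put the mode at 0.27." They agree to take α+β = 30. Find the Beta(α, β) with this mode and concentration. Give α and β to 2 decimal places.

For α,β > 1 the Beta mode is (α−1)/(α+β−2). With α+β = 30, the mode is (α−1)/28.
Set (α−1)/28 = 0.27 → α = 1 + 0.27·28 = 8.56.
β = 30 − α = 21.44.

α = 8.56, β = 21.44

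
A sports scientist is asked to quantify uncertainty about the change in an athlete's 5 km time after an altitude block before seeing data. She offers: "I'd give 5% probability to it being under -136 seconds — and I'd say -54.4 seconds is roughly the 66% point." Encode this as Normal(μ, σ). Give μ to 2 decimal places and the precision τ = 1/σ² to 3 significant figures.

μ = -70.76, τ = 0.000636

For Normal(μ,σ), the p-quantile is μ + z_p·σ. Here z_{0.05} = -1.645, z_{0.66} = 0.4125.
So -136 = μ − 1.645σ and -54.4 = μ + 0.4125σ.
Subtracting: σ = (-54.4 − -136)/(0.4125 − (-1.645)) = 39.66.
Then μ = -136 − (-1.645)·39.66 = -70.76.
Precision τ = 1/σ² = 1/39.66² = 0.000636.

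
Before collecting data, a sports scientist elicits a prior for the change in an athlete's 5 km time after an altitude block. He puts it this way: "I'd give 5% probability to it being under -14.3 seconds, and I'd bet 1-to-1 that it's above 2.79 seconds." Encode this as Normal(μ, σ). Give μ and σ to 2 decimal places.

The p-quantile of Normal(μ,σ) is μ + z_p·σ, with z_{0.05} = -1.645 and z_{0.5} = 0.
Eliminate σ: μ = (z₂·x₁ − z₁·x₂)/(z₂ − z₁) = (0·-14.3 − (-1.645)·2.79)/1.645 = 2.79.
Then σ = (x₂ − x₁)/(z₂ − z₁) = (2.79 − -14.3)/1.645 = 10.39.

μ = 2.79, σ = 10.39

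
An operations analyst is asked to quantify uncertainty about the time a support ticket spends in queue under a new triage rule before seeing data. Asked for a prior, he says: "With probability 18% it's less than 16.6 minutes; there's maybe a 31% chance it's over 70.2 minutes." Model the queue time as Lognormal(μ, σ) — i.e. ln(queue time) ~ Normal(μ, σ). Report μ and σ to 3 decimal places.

μ ≈ 3.745, σ ≈ 1.022

If T ~ Lognormal(μ,σ) then ln T ~ Normal(μ,σ), so the p-quantile of ln T is μ + z_p·σ.
ln(16.6) = 2.809 and ln(70.2) = 4.251; z_{0.18} = -0.9154, z_{0.69} = 0.4959.
σ = (4.251 − 2.809)/(0.4959 − (-0.9154)) = 1.022.
μ = 2.809 − (-0.9154)·1.022 = 3.745.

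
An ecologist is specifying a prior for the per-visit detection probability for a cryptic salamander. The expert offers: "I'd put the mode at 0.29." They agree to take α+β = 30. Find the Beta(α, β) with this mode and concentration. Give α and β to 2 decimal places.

For α,β > 1 the Beta mode is (α−1)/(α+β−2). With α+β = 30, the mode is (α−1)/28.
Set (α−1)/28 = 0.29 → α = 1 + 0.29·28 = 9.12.
β = 30 − α = 20.88.

α = 9.12, β = 20.88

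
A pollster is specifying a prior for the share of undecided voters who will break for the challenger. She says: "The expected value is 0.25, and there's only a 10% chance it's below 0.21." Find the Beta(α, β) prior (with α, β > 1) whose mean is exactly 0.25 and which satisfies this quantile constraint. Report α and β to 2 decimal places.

α ≈ 46.57, β ≈ 139.72

With mean 0.25 fixed, write α = 0.25s, β = 0.75s where s = α+β.
Need P(θ < 0.21) = 0.1 under Beta(0.25s, 0.75s). Normal approximation: (q−m)/√(m(1−m)/s) ≈ z_{0.1} = -1.28, so s ≈ 0.25·0.75·(-1.28)²/(0.21−0.25)² = 192.5.
At s = 192.5: P(θ<0.21) ≈ 0.096. Adjusting to match 0.1 gives s ≈ 186.29.
So α = 0.25·186.29 ≈ 46.57, β = 0.75·186.29 ≈ 139.72.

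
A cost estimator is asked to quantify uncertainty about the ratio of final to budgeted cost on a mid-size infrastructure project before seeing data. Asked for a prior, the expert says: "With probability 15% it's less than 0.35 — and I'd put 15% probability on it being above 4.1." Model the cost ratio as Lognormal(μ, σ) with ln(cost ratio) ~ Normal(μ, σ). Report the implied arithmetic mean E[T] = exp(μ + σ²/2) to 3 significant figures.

E[T] ≈ 2.42

If T ~ Lognormal(μ,σ) then ln T ~ Normal(μ,σ), so the p-quantile of ln T is μ + z_p·σ.
ln(0.35) = -1.05 and ln(4.1) = 1.411; z_{0.15} = -1.036, z_{0.85} = 1.036.
σ = (1.411 − -1.05)/(1.036 − (-1.036)) = 1.187.
μ = -1.05 − (-1.036)·1.187 = 0.181.
E[T] = exp(μ + σ²/2) = exp(0.181 + 0.7047) = 2.42.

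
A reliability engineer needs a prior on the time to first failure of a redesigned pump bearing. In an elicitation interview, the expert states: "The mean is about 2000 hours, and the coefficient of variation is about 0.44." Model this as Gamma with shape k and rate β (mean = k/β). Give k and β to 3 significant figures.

k ≈ 5.17, β ≈ 0.00258

For Gamma(k, rate β): mean = k/β, variance = k/β², so CV = 1/√k.
CV = 0.44, hence k = 1/CV² = 5.17.
Then β = k/mean = 5.17/2000 = 0.00258.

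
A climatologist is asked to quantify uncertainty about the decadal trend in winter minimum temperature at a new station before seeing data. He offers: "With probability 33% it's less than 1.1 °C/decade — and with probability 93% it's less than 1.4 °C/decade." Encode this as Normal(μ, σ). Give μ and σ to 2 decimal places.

For Normal(μ,σ), the p-quantile is μ + z_p·σ. Here z_{0.33} = -0.4399, z_{0.93} = 1.476.
So 1.1 = μ − 0.4399σ and 1.4 = μ + 1.476σ.
Subtracting: σ = (1.4 − 1.1)/(1.476 − (-0.4399)) = 0.16.
Then μ = 1.1 − (-0.4399)·0.16 = 1.17.

μ = 1.17, σ = 0.16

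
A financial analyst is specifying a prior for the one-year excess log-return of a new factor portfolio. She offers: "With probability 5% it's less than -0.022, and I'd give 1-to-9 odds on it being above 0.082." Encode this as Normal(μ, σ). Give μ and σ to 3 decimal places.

For Normal(μ,σ), the p-quantile is μ + z_p·σ. Here z_{0.05} = -1.645, z_{0.9} = 1.282.
So -0.022 = μ − 1.645σ and 0.082 = μ + 1.282σ.
Subtracting: σ = (0.082 − -0.022)/(1.282 − (-1.645)) = 0.036.
Then μ = -0.022 − (-1.645)·0.036 = 0.036.

μ = 0.036, σ = 0.036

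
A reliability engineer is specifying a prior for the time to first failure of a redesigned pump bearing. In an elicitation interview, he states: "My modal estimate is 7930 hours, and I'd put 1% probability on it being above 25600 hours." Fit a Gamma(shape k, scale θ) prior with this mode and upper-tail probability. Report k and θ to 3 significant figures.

Gamma(k,θ) with k>1 has mode (k−1)θ, so θ = 7930/(k−1).
Need P(X < 25600) = 0.99 with θ tied to k this way. Start at k = 2, θ = 7930: P(X<25600) ≈ 0.832.
Too low — raise k to concentrate. Iterating converges to k ≈ 4.22.
Then θ = 7930/(4.22−1) ≈ 2460.

k ≈ 4.22, θ ≈ 2460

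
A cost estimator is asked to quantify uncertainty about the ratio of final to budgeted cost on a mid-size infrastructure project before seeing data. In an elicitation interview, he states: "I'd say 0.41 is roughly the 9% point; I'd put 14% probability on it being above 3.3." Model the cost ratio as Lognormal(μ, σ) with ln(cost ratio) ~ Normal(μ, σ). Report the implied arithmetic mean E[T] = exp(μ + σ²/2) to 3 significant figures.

If T ~ Lognormal(μ,σ) then ln T ~ Normal(μ,σ), so the p-quantile of ln T is μ + z_p·σ.
ln(0.41) = -0.8916 and ln(3.3) = 1.194; z_{0.09} = -1.341, z_{0.86} = 1.08.
σ = (1.194 − -0.8916)/(1.08 − (-1.341)) = 0.861.
μ = -0.8916 − (-1.341)·0.861 = 0.263.
E[T] = exp(μ + σ²/2) = exp(0.263 + 0.3710) = 1.89.

E[T] ≈ 1.89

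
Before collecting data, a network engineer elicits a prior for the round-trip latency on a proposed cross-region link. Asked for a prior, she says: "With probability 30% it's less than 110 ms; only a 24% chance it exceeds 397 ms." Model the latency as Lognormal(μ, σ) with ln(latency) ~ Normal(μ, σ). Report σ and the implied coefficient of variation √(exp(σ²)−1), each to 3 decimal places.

σ ≈ 1.043, CV ≈ 1.403

If T ~ Lognormal(μ,σ) then ln T ~ Normal(μ,σ), so the p-quantile of ln T is μ + z_p·σ.
ln(110) = 4.7 and ln(397) = 5.984; z_{0.3} = -0.5244, z_{0.76} = 0.7063.
σ = (5.984 − 4.7)/(0.7063 − (-0.5244)) = 1.043.
μ = 4.7 − (-0.5244)·1.043 = 5.247.
CV = √(exp(σ²)−1) = √(exp(1.0876)−1) = 1.403.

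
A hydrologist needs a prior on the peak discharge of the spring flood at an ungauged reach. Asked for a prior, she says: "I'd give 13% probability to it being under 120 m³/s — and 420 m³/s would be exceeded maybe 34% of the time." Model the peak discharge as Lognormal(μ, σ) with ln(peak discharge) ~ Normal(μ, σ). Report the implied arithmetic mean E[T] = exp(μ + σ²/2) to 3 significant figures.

If T ~ Lognormal(μ,σ) then ln T ~ Normal(μ,σ), so the p-quantile of ln T is μ + z_p·σ.
ln(120) = 4.787 and ln(420) = 6.04; z_{0.13} = -1.126, z_{0.66} = 0.4125.
σ = (6.04 − 4.787)/(0.4125 − (-1.126)) = 0.814.
μ = 4.787 − (-1.126)·0.814 = 5.704.
E[T] = exp(μ + σ²/2) = exp(5.704 + 0.3314) = 418 m³/s.

E[T] ≈ 418 m³/s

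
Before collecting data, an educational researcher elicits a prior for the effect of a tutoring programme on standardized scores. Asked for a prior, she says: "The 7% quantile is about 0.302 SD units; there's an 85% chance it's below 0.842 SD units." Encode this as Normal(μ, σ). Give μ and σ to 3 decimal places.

For Normal(μ,σ), the p-quantile is μ + z_p·σ. Here z_{0.07} = -1.476, z_{0.85} = 1.036.
So 0.302 = μ − 1.476σ and 0.842 = μ + 1.036σ.
Subtracting: σ = (0.842 − 0.302)/(1.036 − (-1.476)) = 0.215.
Then μ = 0.302 − (-1.476)·0.215 = 0.619.

μ = 0.619, σ = 0.215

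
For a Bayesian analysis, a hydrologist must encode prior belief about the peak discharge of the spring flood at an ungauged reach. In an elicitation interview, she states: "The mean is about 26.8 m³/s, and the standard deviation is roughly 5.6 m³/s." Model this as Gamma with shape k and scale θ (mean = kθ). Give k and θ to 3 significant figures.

For Gamma(k, scale θ): mean = kθ, variance = kθ², so CV = 1/√k.
CV = SD/mean = 5.6/26.8 = 0.209, hence k = 1/CV² = 22.9.
Then θ = mean/k = 26.8/22.9 = 1.17.

k ≈ 22.9, θ ≈ 1.17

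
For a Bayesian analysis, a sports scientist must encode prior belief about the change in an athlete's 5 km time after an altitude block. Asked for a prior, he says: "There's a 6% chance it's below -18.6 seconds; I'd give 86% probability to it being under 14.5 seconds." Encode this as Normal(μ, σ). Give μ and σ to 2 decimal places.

μ = 0.93, σ = 12.56

For Normal(μ,σ), the p-quantile is μ + z_p·σ. Here z_{0.06} = -1.555, z_{0.86} = 1.08.
So -18.6 = μ − 1.555σ and 14.5 = μ + 1.08σ.
Subtracting: σ = (14.5 − -18.6)/(1.08 − (-1.555)) = 12.56.
Then μ = -18.6 − (-1.555)·12.56 = 0.93.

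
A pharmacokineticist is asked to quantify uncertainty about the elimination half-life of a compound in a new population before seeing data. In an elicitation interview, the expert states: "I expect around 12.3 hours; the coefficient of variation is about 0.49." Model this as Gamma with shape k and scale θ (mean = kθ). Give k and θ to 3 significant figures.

For Gamma(k, scale θ): mean = kθ, variance = kθ², so CV = 1/√k.
CV = 0.49, hence k = 1/CV² = 4.16.
Then θ = mean/k = 12.3/4.16 = 2.95.

k ≈ 4.16, θ ≈ 2.95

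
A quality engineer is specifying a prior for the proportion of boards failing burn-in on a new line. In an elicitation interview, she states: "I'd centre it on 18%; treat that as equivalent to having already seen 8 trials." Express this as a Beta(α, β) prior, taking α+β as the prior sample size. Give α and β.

α = 1.44, β = 6.56

Under the effective-sample-size interpretation, Beta(α, β) has prior mean α/(α+β) and prior sample size α+β.
So α+β = 8 and α/(α+β) = 0.18, giving α = 0.18·8 = 1.44 and β = 8 − 1.44 = 6.56.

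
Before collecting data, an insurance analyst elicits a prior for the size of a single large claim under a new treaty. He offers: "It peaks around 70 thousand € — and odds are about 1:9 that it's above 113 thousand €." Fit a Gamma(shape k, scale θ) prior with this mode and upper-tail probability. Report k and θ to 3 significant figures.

k ≈ 9.2, θ ≈ 8.53

Gamma(k,θ) with k>1 has mode (k−1)θ, so θ = 70/(k−1).
Need P(X < 113) = 0.9 with θ tied to k this way. Start at k = 2, θ = 70: P(X<113) ≈ 0.480.
Too low — raise k to concentrate. Iterating converges to k ≈ 9.2.
Then θ = 70/(9.2−1) ≈ 8.53.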